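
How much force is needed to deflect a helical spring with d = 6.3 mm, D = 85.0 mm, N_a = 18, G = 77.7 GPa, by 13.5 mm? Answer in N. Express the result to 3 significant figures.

18.7 N

k = Gd⁴/(8D³N_a) = (77.7×10³)(6.3⁴)/(8·85.0³·18) = 1.3841 N/mm
F = k·δ = 1.3841 × 13.5 = 18.685 N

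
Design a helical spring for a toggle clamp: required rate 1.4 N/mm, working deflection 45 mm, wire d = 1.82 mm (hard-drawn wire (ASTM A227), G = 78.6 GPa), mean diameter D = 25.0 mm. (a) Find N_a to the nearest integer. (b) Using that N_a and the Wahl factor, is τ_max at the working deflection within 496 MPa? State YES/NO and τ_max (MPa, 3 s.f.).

N_a = Gd⁴/(8D³k) = (78.6×10³)(1.82⁴)/(8·25.0³·1.4) = 4.928 → N_a = 5
Actual rate k = Gd⁴/(8D³·5) = 1.3798 N/mm
Working load F = kδ = 1.3798·45 = 62.093 N
C = 25.0/1.82 = 13.7363; K_W = (4C−1)/(4C−4)+0.615/C = 1.1037
τ_max = K_W·8FD/(πd³) = 1.1037·655.7 = 723.67 MPa
τ_max > 496 MPa → exceeds allowable

(a) 5 coils; (b) NO, τ_max = 724 MPa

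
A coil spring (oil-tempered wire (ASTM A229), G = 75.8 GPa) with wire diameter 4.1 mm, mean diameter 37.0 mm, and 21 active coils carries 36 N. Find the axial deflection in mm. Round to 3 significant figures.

k = Gd⁴/(8D³N_a) = (75.8×10³)(4.1⁴)/(8·37.0³·21) = 2.517 N/mm
δ = F/k = 36 / 2.517 = 14.303 mm

14.3 mm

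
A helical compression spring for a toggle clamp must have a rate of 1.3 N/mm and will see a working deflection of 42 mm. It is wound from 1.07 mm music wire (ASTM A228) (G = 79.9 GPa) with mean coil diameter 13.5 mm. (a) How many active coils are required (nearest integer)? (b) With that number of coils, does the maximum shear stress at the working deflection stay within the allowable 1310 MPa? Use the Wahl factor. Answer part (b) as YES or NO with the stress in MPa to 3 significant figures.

N_a = Gd⁴/(8D³k) = (79.9×10³)(1.07⁴)/(8·13.5³·1.3) = 4.093 → N_a = 4
Actual rate k = Gd⁴/(8D³·4) = 1.3302 N/mm
Working load F = kδ = 1.3302·42 = 55.87 N
C = 13.5/1.07 = 12.6168; K_W = (4C−1)/(4C−4)+0.615/C = 1.1133
τ_max = K_W·8FD/(πd³) = 1.1133·1567.8 = 1745.5 MPa
τ_max > 1310 MPa → exceeds allowable

(a) 4 coils; (b) NO, τ_max = 1750 MPa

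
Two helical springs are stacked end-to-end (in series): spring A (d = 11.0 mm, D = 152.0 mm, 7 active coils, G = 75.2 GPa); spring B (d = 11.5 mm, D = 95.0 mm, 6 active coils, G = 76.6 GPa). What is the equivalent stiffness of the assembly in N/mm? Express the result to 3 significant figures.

k_A = Gd⁴/(8D³N_a) = (75.2×10³)(11.0⁴)/(8·152.0³·7) = 5.5985 N/mm
k_B = Gd⁴/(8D³N_a) = (76.6×10³)(11.5⁴)/(8·95.0³·6) = 32.554 N/mm
Series: 1/k_eq = 1/5.5985 + 1/32.554 = 0.20934; k_eq = 4.777 N/mm

4.78 N/mm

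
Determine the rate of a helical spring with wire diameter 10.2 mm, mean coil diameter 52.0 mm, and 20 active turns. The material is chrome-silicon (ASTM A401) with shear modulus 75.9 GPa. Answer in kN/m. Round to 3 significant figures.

k = Gd⁴/(8D³N_a) = (75.9×10³ × 10.2⁴) / (8 × 52.0³ × 20)
  = 8.21566e+08 / 2.24973e+07 = 36.518 N/mm

36.5 kN/m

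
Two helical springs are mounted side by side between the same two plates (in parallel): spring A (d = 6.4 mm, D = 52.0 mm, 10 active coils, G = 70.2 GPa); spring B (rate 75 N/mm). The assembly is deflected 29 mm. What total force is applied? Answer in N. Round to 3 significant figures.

k_A = Gd⁴/(8D³N_a) = (70.2×10³)(6.4⁴)/(8·52.0³·10) = 10.47 N/mm
Parallel: k_eq = 10.47 + 75 = 85.47 N/mm
F = k_eq·δ = 85.47·29 = 2478.6 N

2480 N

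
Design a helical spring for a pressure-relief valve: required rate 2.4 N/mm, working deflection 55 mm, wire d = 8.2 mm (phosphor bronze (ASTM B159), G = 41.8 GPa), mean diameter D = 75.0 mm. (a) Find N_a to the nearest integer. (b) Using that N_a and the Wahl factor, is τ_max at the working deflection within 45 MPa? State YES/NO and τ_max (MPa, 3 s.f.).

N_a = Gd⁴/(8D³k) = (41.8×10³)(8.2⁴)/(8·75.0³·2.4) = 23.33 → N_a = 23
Actual rate k = Gd⁴/(8D³·23) = 2.4346 N/mm
Working load F = kδ = 2.4346·55 = 133.9 N
C = 75.0/8.2 = 9.1463; K_W = (4C−1)/(4C−4)+0.615/C = 1.1593
τ_max = K_W·8FD/(πd³) = 1.1593·46.382 = 53.771 MPa
τ_max > 45 MPa → exceeds allowable

(a) 23 coils; (b) NO, τ_max = 53.8 MPa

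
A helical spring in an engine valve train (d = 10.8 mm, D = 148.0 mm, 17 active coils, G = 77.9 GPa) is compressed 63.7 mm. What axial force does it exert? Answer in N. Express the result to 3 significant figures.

k = Gd⁴/(8D³N_a) = (77.9×10³)(10.8⁴)/(8·148.0³·17) = 2.4039 N/mm
F = k·δ = 2.4039 × 63.7 = 153.13 N

153 N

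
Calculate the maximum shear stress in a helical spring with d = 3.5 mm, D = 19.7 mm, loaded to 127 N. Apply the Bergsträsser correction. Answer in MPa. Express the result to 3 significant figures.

187 MPa

Spring index C = D/d = 19.7/3.5 = 5.6286
K_B = (4C+2)/(4C−3) = 24.514/19.514 = 1.2562
τ₀ = 8FD/(πd³) = 8·127·19.7/(π·3.5³) = 20015.2/134.7 = 148.6 MPa
τ_max = K·τ₀ = 1.2562 × 148.6 = 186.67 MPa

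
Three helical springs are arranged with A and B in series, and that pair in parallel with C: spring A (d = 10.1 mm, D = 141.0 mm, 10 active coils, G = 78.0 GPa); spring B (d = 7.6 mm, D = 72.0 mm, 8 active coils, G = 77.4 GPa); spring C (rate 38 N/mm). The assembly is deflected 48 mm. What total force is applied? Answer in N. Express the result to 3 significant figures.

k_A = Gd⁴/(8D³N_a) = (78.0×10³)(10.1⁴)/(8·141.0³·10) = 3.6194 N/mm
k_B = Gd⁴/(8D³N_a) = (77.4×10³)(7.6⁴)/(8·72.0³·8) = 10.81 N/mm
Springs A,B series: k_AB = 1/(1/3.6194+1/10.81) = 2.7115 N/mm; parallel with C: k_eq = 2.7115+38 = 40.711 N/mm
F = k_eq·δ = 40.711·48 = 1954.2 N

1950 N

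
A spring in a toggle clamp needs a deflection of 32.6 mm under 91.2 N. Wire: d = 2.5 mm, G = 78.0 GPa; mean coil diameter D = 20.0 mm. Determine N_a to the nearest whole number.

Required rate k = F/δ = 91.2/32.6 = 2.7975 N/mm
N_a = Gd⁴/(8D³k) = (78.0×10³ × 2.5⁴)/(8 × 20.0³ × 2.7975)
    = 3.04688e+06 / 179043 = 17.02 → 17 coils

17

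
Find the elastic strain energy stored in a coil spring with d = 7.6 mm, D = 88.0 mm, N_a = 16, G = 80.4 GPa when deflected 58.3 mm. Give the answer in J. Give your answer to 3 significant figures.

5.23 J

k = Gd⁴/(8D³N_a) = (80.4×10³)(7.6⁴)/(8·88.0³·16) = 3.0751 N/mm
U = ½kδ² = 0.5 × 3.0751 × 58.3² = 5225.9 N·mm = 5.2259 J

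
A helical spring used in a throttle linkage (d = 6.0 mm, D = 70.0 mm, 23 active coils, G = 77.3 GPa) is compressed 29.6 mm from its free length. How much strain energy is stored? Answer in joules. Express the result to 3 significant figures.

0.695 J

k = Gd⁴/(8D³N_a) = (77.3×10³)(6.0⁴)/(8·70.0³·23) = 1.5873 N/mm
U = ½kδ² = 0.5 × 1.5873 × 29.6² = 695.39 N·mm = 0.69539 J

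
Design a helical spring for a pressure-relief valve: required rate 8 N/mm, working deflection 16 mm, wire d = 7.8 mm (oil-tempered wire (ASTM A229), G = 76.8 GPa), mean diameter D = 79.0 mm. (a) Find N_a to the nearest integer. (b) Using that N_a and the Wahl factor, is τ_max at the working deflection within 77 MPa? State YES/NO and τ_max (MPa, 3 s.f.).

N_a = Gd⁴/(8D³k) = (76.8×10³)(7.8⁴)/(8·79.0³·8) = 9.009 → N_a = 9
Actual rate k = Gd⁴/(8D³·9) = 8.008 N/mm
Working load F = kδ = 8.008·16 = 128.13 N
C = 79.0/7.8 = 10.1282; K_W = (4C−1)/(4C−4)+0.615/C = 1.1429
τ_max = K_W·8FD/(πd³) = 1.1429·54.316 = 62.077 MPa
τ_max ≤ 77 MPa → acceptable

(a) 9 coils; (b) YES, τ_max = 62.1 MPa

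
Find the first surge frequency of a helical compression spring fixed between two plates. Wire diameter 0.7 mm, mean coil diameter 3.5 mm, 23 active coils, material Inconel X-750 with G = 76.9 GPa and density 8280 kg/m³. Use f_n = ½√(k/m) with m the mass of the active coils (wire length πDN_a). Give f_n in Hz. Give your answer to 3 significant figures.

852 Hz

k = Gd⁴/(8D³N_a) = (76.9×10³)(0.7⁴)/(8·3.5³·23) = 2.3404 N/mm = 2340.4 N/m
Wire length L = πDN_a = π·3.5·23 = 252.9 mm
m = ρ·(πd²/4)·L = 8280 × 0.38485×10⁻⁶ m² × 0.2529 m = 0.00080586 kg
f_n = ½√(k/m) = 0.5·√(2340.4/0.00080586) = 0.5·√(2.9043e+06) = 852.09 Hz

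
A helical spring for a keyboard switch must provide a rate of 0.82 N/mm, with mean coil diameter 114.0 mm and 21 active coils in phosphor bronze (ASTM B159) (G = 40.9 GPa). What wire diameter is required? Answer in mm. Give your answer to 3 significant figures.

8.40 mm

d = (8D³N_a·k / G)^(1/4) = (8·114.0³·21·0.82 / (40.9×10³))^0.25
  = (4990.2)^0.25 = 8.4048 mm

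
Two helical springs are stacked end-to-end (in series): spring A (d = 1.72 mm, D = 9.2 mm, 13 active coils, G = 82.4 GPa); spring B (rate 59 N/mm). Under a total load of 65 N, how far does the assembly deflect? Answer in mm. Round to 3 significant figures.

k_A = Gd⁴/(8D³N_a) = (82.4×10³)(1.72⁴)/(8·9.2³·13) = 8.9052 N/mm
Series: 1/k_eq = 1/8.9052 + 1/59 = 0.12924; k_eq = 7.7374 N/mm
δ = F/k_eq = 65/7.7374 = 8.4008 mm

8.40 mm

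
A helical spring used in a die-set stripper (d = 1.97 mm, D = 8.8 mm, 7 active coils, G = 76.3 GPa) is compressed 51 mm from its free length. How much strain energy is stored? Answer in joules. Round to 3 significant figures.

k = Gd⁴/(8D³N_a) = (76.3×10³)(1.97⁴)/(8·8.8³·7) = 30.113 N/mm
U = ½kδ² = 0.5 × 30.113 × 51² = 39162 N·mm = 39.162 J

39.2 J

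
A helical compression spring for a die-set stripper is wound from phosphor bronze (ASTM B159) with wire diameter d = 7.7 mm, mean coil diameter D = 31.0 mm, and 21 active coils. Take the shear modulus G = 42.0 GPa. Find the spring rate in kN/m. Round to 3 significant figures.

29.5 kN/m

k = Gd⁴/(8D³N_a) = (42.0×10³ × 7.7⁴) / (8 × 31.0³ × 21)
  = 1.47643e+08 / 5.00489e+06 = 29.5 N/mm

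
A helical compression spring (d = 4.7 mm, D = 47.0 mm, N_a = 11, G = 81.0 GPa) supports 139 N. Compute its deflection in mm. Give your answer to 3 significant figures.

k = Gd⁴/(8D³N_a) = (81.0×10³)(4.7⁴)/(8·47.0³·11) = 4.3261 N/mm
δ = F/k = 139 / 4.3261 = 32.13 mm

32.1 mm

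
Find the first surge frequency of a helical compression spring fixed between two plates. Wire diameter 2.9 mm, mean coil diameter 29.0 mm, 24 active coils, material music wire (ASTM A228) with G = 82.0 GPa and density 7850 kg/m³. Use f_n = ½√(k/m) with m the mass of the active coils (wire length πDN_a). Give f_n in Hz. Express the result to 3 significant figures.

52.3 Hz

k = Gd⁴/(8D³N_a) = (82.0×10³)(2.9⁴)/(8·29.0³·24) = 1.2385 N/mm = 1238.5 N/m
Wire length L = πDN_a = π·29.0·24 = 2186.5 mm
m = ρ·(πd²/4)·L = 7850 × 6.6052×10⁻⁶ m² × 2.1865 m = 0.11337 kg
f_n = ½√(k/m) = 0.5·√(1238.5/0.11337) = 0.5·√(10924) = 52.26 Hz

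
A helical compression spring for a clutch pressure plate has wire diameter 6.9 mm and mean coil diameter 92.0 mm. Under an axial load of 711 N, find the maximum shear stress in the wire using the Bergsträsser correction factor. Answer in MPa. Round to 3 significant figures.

Spring index C = D/d = 92.0/6.9 = 13.3333
K_B = (4C+2)/(4C−3) = 55.333/50.333 = 1.0993
τ₀ = 8FD/(πd³) = 8·711·92.0/(π·6.9³) = 523296/1032 = 507.05 MPa
τ_max = K·τ₀ = 1.0993 × 507.05 = 557.42 MPa

557 MPa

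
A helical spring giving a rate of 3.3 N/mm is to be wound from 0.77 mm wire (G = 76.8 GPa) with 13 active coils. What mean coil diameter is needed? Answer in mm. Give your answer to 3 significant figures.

4.28 mm

D = (Gd⁴/(8N_a·k))^(1/3) = (76.8×10³·0.77⁴/(8·13·3.3))^(1/3)
  = (78.6641)^(1/3) = 4.2848 mm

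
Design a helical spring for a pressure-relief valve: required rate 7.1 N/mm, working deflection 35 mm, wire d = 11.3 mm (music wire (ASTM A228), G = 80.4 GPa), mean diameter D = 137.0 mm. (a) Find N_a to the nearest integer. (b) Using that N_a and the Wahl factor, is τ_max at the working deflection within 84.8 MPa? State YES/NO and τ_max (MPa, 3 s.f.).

N_a = Gd⁴/(8D³k) = (80.4×10³)(11.3⁴)/(8·137.0³·7.1) = 8.976 → N_a = 9
Actual rate k = Gd⁴/(8D³·9) = 7.0807 N/mm
Working load F = kδ = 7.0807·35 = 247.82 N
C = 137.0/11.3 = 12.1239; K_W = (4C−1)/(4C−4)+0.615/C = 1.1181
τ_max = K_W·8FD/(πd³) = 1.1181·59.92 = 66.999 MPa
τ_max ≤ 84.8 MPa → acceptable

(a) 9 coils; (b) YES, τ_max = 67.0 MPa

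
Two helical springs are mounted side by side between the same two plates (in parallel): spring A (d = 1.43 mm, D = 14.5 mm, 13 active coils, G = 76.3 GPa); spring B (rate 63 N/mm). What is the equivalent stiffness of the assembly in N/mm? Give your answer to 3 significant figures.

64.0 N/mm

k_A = Gd⁴/(8D³N_a) = (76.3×10³)(1.43⁴)/(8·14.5³·13) = 1.0063 N/mm
Parallel: k_eq = 1.0063 + 63 = 64.006 N/mm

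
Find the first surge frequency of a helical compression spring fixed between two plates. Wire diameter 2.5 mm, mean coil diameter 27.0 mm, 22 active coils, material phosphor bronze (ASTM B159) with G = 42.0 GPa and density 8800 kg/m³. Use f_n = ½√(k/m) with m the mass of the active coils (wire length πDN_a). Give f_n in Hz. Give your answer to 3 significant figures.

k = Gd⁴/(8D³N_a) = (42.0×10³)(2.5⁴)/(8·27.0³·22) = 0.47359 N/mm = 473.59 N/m
Wire length L = πDN_a = π·27.0·22 = 1866.1 mm
m = ρ·(πd²/4)·L = 8800 × 4.9087×10⁻⁶ m² × 1.8661 m = 0.08061 kg
f_n = ½√(k/m) = 0.5·√(473.59/0.08061) = 0.5·√(5875.1) = 38.325 Hz

38.3 Hz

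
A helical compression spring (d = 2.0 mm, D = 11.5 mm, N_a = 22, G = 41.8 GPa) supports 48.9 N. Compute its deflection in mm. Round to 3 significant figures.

k = Gd⁴/(8D³N_a) = (41.8×10³)(2.0⁴)/(8·11.5³·22) = 2.4986 N/mm
δ = F/k = 48.9 / 2.4986 = 19.571 mm

19.6 mm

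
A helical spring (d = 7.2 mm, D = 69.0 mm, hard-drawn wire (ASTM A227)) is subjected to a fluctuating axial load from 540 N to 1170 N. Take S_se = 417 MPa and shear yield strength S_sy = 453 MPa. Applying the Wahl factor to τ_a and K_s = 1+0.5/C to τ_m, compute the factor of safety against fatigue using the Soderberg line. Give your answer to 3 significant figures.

C = D/d = 69.0/7.2 = 9.5833; K_W = (4C−1)/(4C−4)+0.615/C = 1.1516; K_s = 1+0.5/C = 1.0522
F_a = (F_max−F_min)/2 = 315 N; F_m = (F_max+F_min)/2 = 855 N
τ_a = K_W·8F_aD/(πd³) = 1.1516 × 148.29 = 170.76 MPa
τ_m = K_s·8F_mD/(πd³) = 1.0522 × 402.49 = 423.49 MPa
Soderberg: 1/n_f = τ_a/S_se + τ_m/S_sy = 170.76/417 + 423.49/453 = 0.40950 + 0.93486 = 1.3444
n_f = 1/1.3444 = 0.7438

0.744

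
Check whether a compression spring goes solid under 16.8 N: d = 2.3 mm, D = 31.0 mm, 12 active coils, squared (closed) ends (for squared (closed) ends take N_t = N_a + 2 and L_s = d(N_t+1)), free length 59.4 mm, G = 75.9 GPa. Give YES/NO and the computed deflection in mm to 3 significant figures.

NO, δ = 22.6 mm

k = Gd⁴/(8D³N_a) = (75.9×10³)(2.3⁴)/(8·31.0³·12) = 0.74267 N/mm
N_t = 14; L_s = 2.3·15 = 34.5 mm; δ_solid = L₀ − L_s = 59.4 − 34.5 = 24.9 mm
δ = F/k = 16.8/0.74267 = 22.621 mm
δ < δ_solid → spring does not go solid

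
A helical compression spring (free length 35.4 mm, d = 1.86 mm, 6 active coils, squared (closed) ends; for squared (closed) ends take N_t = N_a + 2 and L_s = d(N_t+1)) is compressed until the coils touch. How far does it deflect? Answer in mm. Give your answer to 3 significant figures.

18.7 mm

N_t = 8; L_s = 1.86·9 = 16.74 mm
δ_solid = L₀ − L_s = 35.4 − 16.74 = 18.66 mm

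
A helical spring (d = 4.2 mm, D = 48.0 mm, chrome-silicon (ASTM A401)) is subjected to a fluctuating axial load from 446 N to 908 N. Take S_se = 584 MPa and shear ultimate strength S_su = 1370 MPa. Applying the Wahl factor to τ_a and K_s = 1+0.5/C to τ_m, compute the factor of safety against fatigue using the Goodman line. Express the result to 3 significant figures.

C = D/d = 48.0/4.2 = 11.4286; K_W = (4C−1)/(4C−4)+0.615/C = 1.1257; K_s = 1+0.5/C = 1.0437
F_a = (F_max−F_min)/2 = 231 N; F_m = (F_max+F_min)/2 = 677 N
τ_a = K_W·8F_aD/(πd³) = 1.1257 × 381.11 = 429.02 MPa
τ_m = K_s·8F_mD/(πd³) = 1.0437 × 1116.9 = 1165.8 MPa
Goodman: 1/n_f = τ_a/S_se + τ_m/S_su = 429.02/584 + 1165.8/1370 = 0.73463 + 0.85094 = 1.5856
n_f = 1/1.5856 = 0.6307

0.631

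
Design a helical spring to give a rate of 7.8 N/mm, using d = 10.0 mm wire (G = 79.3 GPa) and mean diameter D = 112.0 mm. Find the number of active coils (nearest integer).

N_a = Gd⁴/(8D³k) = (79.3×10³ × 10.0⁴)/(8 × 112.0³ × 7.8)
    = 7.93e+08 / 8.76675e+07 = 9.046 → 9 coils

9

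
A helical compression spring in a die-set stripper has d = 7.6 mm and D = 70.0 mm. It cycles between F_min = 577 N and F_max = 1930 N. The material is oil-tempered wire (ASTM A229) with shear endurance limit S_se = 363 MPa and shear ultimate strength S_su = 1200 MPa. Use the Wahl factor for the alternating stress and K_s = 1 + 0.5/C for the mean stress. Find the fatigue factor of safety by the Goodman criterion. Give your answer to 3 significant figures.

0.756

C = D/d = 70.0/7.6 = 9.2105; K_W = (4C−1)/(4C−4)+0.615/C = 1.1581; K_s = 1+0.5/C = 1.0543
F_a = (F_max−F_min)/2 = 676.5 N; F_m = (F_max+F_min)/2 = 1253.5 N
τ_a = K_W·8F_aD/(πd³) = 1.1581 × 274.7 = 318.14 MPa
τ_m = K_s·8F_mD/(πd³) = 1.0543 × 509 = 536.64 MPa
Goodman: 1/n_f = τ_a/S_se + τ_m/S_su = 318.14/363 + 536.64/1200 = 0.87642 + 0.44720 = 1.3236
n_f = 1/1.3236 = 0.7555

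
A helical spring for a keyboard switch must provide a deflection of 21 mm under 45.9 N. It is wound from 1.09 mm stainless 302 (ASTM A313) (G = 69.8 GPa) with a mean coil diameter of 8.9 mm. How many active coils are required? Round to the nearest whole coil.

Required rate k = F/δ = 45.9/21 = 2.1857 N/mm
N_a = Gd⁴/(8D³k) = (69.8×10³ × 1.09⁴)/(8 × 8.9³ × 2.1857)
    = 98528.4 / 12326.9 = 7.993 → 8 coils

8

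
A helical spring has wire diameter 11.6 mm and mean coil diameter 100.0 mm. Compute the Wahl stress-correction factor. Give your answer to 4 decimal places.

1.1698

C = D/d = 100.0/11.6 = 8.6207
K_W = (4C−1)/(4C−4) + 0.615/C = 33.483/30.483 + 0.0713 = 1.1698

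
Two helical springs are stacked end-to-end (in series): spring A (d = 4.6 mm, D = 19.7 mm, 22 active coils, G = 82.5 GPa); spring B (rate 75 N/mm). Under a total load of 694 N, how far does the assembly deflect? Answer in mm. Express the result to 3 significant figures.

k_A = Gd⁴/(8D³N_a) = (82.5×10³)(4.6⁴)/(8·19.7³·22) = 27.452 N/mm
Series: 1/k_eq = 1/27.452 + 1/75 = 0.049761; k_eq = 20.096 N/mm
δ = F/k_eq = 694/20.096 = 34.534 mm

34.5 mm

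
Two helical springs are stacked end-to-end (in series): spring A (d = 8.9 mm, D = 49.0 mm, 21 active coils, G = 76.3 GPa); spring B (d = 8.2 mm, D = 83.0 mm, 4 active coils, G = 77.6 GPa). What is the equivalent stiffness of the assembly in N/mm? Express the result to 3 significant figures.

k_A = Gd⁴/(8D³N_a) = (76.3×10³)(8.9⁴)/(8·49.0³·21) = 24.221 N/mm
k_B = Gd⁴/(8D³N_a) = (77.6×10³)(8.2⁴)/(8·83.0³·4) = 19.175 N/mm
Series: 1/k_eq = 1/24.221 + 1/19.175 = 0.093439; k_eq = 10.702 N/mm

10.7 N/mm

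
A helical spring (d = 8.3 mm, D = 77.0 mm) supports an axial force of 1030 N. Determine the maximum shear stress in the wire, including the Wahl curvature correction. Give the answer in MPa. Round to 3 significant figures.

Spring index C = D/d = 77.0/8.3 = 9.2771
K_W = (4C−1)/(4C−4) + 0.615/C = 36.108/33.108 + 0.0663 = 1.1569
τ₀ = 8FD/(πd³) = 8·1030·77.0/(π·8.3³) = 634480/1796.3 = 353.21 MPa
τ_max = K·τ₀ = 1.1569 × 353.21 = 408.63 MPa

409 MPa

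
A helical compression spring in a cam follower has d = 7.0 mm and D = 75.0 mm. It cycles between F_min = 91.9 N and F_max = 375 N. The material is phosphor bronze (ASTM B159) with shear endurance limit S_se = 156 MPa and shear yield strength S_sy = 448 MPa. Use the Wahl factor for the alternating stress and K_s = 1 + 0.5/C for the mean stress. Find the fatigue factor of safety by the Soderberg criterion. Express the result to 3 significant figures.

1.14

C = D/d = 75.0/7.0 = 10.7143; K_W = (4C−1)/(4C−4)+0.615/C = 1.1346; K_s = 1+0.5/C = 1.0467
F_a = (F_max−F_min)/2 = 141.55 N; F_m = (F_max+F_min)/2 = 233.45 N
τ_a = K_W·8F_aD/(πd³) = 1.1346 × 78.816 = 89.426 MPa
τ_m = K_s·8F_mD/(πd³) = 1.0467 × 129.99 = 136.05 MPa
Soderberg: 1/n_f = τ_a/S_se + τ_m/S_sy = 89.426/156 + 136.05/448 = 0.57324 + 0.30369 = 0.87693
n_f = 1/0.87693 = 1.14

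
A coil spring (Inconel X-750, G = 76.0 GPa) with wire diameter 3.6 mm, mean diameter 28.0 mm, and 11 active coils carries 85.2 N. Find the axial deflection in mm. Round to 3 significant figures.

k = Gd⁴/(8D³N_a) = (76.0×10³)(3.6⁴)/(8·28.0³·11) = 6.608 N/mm
δ = F/k = 85.2 / 6.608 = 12.894 mm

12.9 mm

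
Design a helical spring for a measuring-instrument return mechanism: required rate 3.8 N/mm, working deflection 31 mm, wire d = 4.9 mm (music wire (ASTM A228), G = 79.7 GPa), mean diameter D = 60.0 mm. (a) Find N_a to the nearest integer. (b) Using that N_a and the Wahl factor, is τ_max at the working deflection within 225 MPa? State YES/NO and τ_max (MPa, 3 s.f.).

N_a = Gd⁴/(8D³k) = (79.7×10³)(4.9⁴)/(8·60.0³·3.8) = 6.997 → N_a = 7
Actual rate k = Gd⁴/(8D³·7) = 3.7984 N/mm
Working load F = kδ = 3.7984·31 = 117.75 N
C = 60.0/4.9 = 12.2449; K_W = (4C−1)/(4C−4)+0.615/C = 1.1169
τ_max = K_W·8FD/(πd³) = 1.1169·152.92 = 170.8 MPa
τ_max ≤ 225 MPa → acceptable

(a) 7 coils; (b) YES, τ_max = 171 MPa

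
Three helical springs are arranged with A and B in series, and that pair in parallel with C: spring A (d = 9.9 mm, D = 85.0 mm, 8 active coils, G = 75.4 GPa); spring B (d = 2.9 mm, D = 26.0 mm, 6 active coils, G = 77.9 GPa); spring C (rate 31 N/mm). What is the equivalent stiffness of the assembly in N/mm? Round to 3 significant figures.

35.8 N/mm

k_A = Gd⁴/(8D³N_a) = (75.4×10³)(9.9⁴)/(8·85.0³·8) = 18.428 N/mm
k_B = Gd⁴/(8D³N_a) = (77.9×10³)(2.9⁴)/(8·26.0³·6) = 6.5308 N/mm
Springs A,B series: k_AB = 1/(1/18.428+1/6.5308) = 4.8219 N/mm; parallel with C: k_eq = 4.8219+31 = 35.822 N/mm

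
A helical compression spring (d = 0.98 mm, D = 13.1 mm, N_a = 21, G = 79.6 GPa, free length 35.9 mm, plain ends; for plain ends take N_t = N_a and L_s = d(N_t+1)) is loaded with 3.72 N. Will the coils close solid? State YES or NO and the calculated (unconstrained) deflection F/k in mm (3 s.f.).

YES, δ = 19.1 mm

k = Gd⁴/(8D³N_a) = (79.6×10³)(0.98⁴)/(8·13.1³·21) = 0.1944 N/mm
N_t = 21; L_s = 0.98·22 = 21.56 mm; δ_solid = L₀ − L_s = 35.9 − 21.56 = 14.34 mm
δ = F/k = 3.72/0.1944 = 19.136 mm
δ ≥ δ_solid → spring goes solid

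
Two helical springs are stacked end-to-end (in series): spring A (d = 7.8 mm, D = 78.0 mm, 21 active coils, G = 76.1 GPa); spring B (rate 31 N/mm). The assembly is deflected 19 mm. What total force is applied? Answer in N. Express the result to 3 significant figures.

k_A = Gd⁴/(8D³N_a) = (76.1×10³)(7.8⁴)/(8·78.0³·21) = 3.5332 N/mm
Series: 1/k_eq = 1/3.5332 + 1/31 = 0.31529; k_eq = 3.1717 N/mm
F = k_eq·δ = 3.1717·19 = 60.263 N

60.3 N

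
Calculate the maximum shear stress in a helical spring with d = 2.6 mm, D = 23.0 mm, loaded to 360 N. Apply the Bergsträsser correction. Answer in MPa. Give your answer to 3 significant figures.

1380 MPa

Spring index C = D/d = 23.0/2.6 = 8.8462
K_B = (4C+2)/(4C−3) = 37.385/32.385 = 1.1544
τ₀ = 8FD/(πd³) = 8·360·23.0/(π·2.6³) = 66240/55.217 = 1199.6 MPa
τ_max = K·τ₀ = 1.1544 × 1199.6 = 1384.9 MPa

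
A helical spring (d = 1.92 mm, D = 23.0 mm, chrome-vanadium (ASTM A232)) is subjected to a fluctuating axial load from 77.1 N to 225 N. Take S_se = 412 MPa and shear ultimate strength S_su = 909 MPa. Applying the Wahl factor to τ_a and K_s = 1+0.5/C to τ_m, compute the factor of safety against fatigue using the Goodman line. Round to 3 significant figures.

0.323

C = D/d = 23.0/1.92 = 11.9792; K_W = (4C−1)/(4C−4)+0.615/C = 1.1197; K_s = 1+0.5/C = 1.0417
F_a = (F_max−F_min)/2 = 73.95 N; F_m = (F_max+F_min)/2 = 151.05 N
τ_a = K_W·8F_aD/(πd³) = 1.1197 × 611.93 = 685.15 MPa
τ_m = K_s·8F_mD/(πd³) = 1.0417 × 1249.9 = 1302.1 MPa
Goodman: 1/n_f = τ_a/S_se + τ_m/S_su = 685.15/412 + 1302.1/909 = 1.66298 + 1.43245 = 3.0954
n_f = 1/3.0954 = 0.3231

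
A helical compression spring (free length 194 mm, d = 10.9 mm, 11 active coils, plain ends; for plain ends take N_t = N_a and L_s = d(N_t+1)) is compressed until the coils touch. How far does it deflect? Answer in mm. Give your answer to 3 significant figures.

63.2 mm

N_t = 11; L_s = 10.9·12 = 130.8 mm
δ_solid = L₀ − L_s = 194 − 130.8 = 63.2 mm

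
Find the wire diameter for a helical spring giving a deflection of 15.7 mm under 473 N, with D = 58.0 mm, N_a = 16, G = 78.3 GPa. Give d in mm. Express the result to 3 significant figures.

9.90 mm

Required rate k = F/δ = 473/15.7 = 30.127 N/mm
d = (8D³N_a·k / G)^(1/4) = (8·58.0³·16·30.127 / (78.3×10³))^0.25
  = (9609.3)^0.25 = 9.9009 mm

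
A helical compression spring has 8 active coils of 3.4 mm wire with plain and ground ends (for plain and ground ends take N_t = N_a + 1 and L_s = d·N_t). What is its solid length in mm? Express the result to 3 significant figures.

plain and ground ends: N_t = N_a + 1 = 8 + 1 = 9
L_s = d·N_t = 3.4 × 9 = 30.6 mm

30.6 mm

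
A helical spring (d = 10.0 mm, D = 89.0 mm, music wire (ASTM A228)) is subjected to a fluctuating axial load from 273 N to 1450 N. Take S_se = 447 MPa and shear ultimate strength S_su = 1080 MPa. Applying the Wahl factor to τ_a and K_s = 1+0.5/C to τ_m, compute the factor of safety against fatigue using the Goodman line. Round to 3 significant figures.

1.86

C = D/d = 89.0/10.0 = 8.9000; K_W = (4C−1)/(4C−4)+0.615/C = 1.1640; K_s = 1+0.5/C = 1.0562
F_a = (F_max−F_min)/2 = 588.5 N; F_m = (F_max+F_min)/2 = 861.5 N
τ_a = K_W·8F_aD/(πd³) = 1.1640 × 133.38 = 155.25 MPa
τ_m = K_s·8F_mD/(πd³) = 1.0562 × 195.25 = 206.22 MPa
Goodman: 1/n_f = τ_a/S_se + τ_m/S_su = 155.25/447 + 206.22/1080 = 0.34733 + 0.19094 = 0.53827
n_f = 1/0.53827 = 1.858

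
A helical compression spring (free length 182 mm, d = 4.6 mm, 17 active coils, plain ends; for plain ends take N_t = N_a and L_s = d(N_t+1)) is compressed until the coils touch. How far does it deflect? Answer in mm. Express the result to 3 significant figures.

99.2 mm

N_t = 17; L_s = 4.6·18 = 82.8 mm
δ_solid = L₀ − L_s = 182 − 82.8 = 99.2 mm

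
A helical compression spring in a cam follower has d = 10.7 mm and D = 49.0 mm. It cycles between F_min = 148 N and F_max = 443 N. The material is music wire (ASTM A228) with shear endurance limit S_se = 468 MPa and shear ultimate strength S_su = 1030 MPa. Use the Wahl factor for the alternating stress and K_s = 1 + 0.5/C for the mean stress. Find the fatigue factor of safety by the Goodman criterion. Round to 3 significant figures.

C = D/d = 49.0/10.7 = 4.5794; K_W = (4C−1)/(4C−4)+0.615/C = 1.3438; K_s = 1+0.5/C = 1.1092
F_a = (F_max−F_min)/2 = 147.5 N; F_m = (F_max+F_min)/2 = 295.5 N
τ_a = K_W·8F_aD/(πd³) = 1.3438 × 15.024 = 20.189 MPa
τ_m = K_s·8F_mD/(πd³) = 1.1092 × 30.098 = 33.385 MPa
Goodman: 1/n_f = τ_a/S_se + τ_m/S_su = 20.189/468 + 33.385/1030 = 0.04314 + 0.03241 = 0.075552
n_f = 1/0.075552 = 13.24

13.2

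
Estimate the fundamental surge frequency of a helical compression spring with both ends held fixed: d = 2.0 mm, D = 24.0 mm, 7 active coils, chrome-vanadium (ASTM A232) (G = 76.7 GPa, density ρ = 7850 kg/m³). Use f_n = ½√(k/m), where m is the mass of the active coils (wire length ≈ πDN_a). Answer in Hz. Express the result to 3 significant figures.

174 Hz

k = Gd⁴/(8D³N_a) = (76.7×10³)(2.0⁴)/(8·24.0³·7) = 1.5852 N/mm = 1585.2 N/m
Wire length L = πDN_a = π·24.0·7 = 527.79 mm
m = ρ·(πd²/4)·L = 7850 × 3.1416×10⁻⁶ m² × 0.52779 m = 0.013016 kg
f_n = ½√(k/m) = 0.5·√(1585.2/0.013016) = 0.5·√(1.2179e+05) = 174.49 Hz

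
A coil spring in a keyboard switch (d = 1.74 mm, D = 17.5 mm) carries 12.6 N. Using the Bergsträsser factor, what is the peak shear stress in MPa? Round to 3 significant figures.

121 MPa

Spring index C = D/d = 17.5/1.74 = 10.0575
K_B = (4C+2)/(4C−3) = 42.230/37.230 = 1.1343
τ₀ = 8FD/(πd³) = 8·12.6·17.5/(π·1.74³) = 1764/16.55 = 106.59 MPa
τ_max = K·τ₀ = 1.1343 × 106.59 = 120.9 MPa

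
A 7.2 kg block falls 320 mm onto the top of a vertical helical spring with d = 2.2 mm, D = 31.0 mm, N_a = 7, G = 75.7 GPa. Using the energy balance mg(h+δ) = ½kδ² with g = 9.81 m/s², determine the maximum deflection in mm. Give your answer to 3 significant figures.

k = Gd⁴/(8D³N_a) = (75.7×10³)(2.2⁴)/(8·31.0³·7) = 1.063 N/mm
W = mg = 7.2 × 9.81 = 70.632 N
½kδ² − Wδ − Wh = 0 → δ = (W + √(W² + 2kWh))/k
δ = (70.632 + √(4988.9 + 48050.2))/1.063 = (70.632 + 230.3)/1.063 = 283.11 mm

283 mm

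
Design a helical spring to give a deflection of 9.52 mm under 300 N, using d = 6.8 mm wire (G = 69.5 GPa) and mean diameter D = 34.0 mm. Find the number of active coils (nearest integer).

15

Required rate k = F/δ = 300/9.52 = 31.513 N/mm
N_a = Gd⁴/(8D³k) = (69.5×10³ × 6.8⁴)/(8 × 34.0³ × 31.513)
    = 1.48601e+08 / 9.90857e+06 = 15 → 15 coils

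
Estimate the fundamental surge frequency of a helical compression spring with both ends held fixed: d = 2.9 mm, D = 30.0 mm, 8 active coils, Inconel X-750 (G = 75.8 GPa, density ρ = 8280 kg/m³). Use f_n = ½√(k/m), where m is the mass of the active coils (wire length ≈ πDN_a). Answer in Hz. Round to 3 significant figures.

137 Hz

k = Gd⁴/(8D³N_a) = (75.8×10³)(2.9⁴)/(8·30.0³·8) = 3.1025 N/mm = 3102.5 N/m
Wire length L = πDN_a = π·30.0·8 = 753.98 mm
m = ρ·(πd²/4)·L = 8280 × 6.6052×10⁻⁶ m² × 0.75398 m = 0.041236 kg
f_n = ½√(k/m) = 0.5·√(3102.5/0.041236) = 0.5·√(75239) = 137.15 Hz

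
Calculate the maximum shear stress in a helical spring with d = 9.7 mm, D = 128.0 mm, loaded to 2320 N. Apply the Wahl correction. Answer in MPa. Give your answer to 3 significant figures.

Spring index C = D/d = 128.0/9.7 = 13.1959
K_W = (4C−1)/(4C−4) + 0.615/C = 51.784/48.784 + 0.0466 = 1.1081
τ₀ = 8FD/(πd³) = 8·2320·128.0/(π·9.7³) = 2.37568e+06/2867.2 = 828.56 MPa
τ_max = K·τ₀ = 1.1081 × 828.56 = 918.13 MPa

918 MPa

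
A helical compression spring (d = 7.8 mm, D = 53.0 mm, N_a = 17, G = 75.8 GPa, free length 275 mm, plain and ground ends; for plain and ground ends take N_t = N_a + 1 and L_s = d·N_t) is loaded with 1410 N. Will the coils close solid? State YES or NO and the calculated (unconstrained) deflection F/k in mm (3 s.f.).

NO, δ = 102 mm

k = Gd⁴/(8D³N_a) = (75.8×10³)(7.8⁴)/(8·53.0³·17) = 13.857 N/mm
N_t = 18; L_s = 7.8·18 = 140.4 mm; δ_solid = L₀ − L_s = 275 − 140.4 = 134.6 mm
δ = F/k = 1410/13.857 = 101.75 mm
δ < δ_solid → spring does not go solid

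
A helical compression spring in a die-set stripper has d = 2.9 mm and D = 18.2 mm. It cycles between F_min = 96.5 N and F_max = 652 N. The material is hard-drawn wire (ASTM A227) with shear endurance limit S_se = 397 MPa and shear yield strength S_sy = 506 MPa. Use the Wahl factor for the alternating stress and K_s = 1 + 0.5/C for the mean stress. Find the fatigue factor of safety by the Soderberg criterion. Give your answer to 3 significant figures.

C = D/d = 18.2/2.9 = 6.2759; K_W = (4C−1)/(4C−4)+0.615/C = 1.2402; K_s = 1+0.5/C = 1.0797
F_a = (F_max−F_min)/2 = 277.75 N; F_m = (F_max+F_min)/2 = 374.25 N
τ_a = K_W·8F_aD/(πd³) = 1.2402 × 527.8 = 654.56 MPa
τ_m = K_s·8F_mD/(πd³) = 1.0797 × 711.18 = 767.84 MPa
Soderberg: 1/n_f = τ_a/S_se + τ_m/S_sy = 654.56/397 + 767.84/506 = 1.64875 + 1.51747 = 3.1662
n_f = 1/3.1662 = 0.3158

0.316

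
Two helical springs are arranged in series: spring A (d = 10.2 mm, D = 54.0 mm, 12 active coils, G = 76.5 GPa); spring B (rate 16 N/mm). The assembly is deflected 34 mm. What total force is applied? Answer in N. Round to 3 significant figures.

k_A = Gd⁴/(8D³N_a) = (76.5×10³)(10.2⁴)/(8·54.0³·12) = 54.778 N/mm
Series: 1/k_eq = 1/54.778 + 1/16 = 0.080755; k_eq = 12.383 N/mm
F = k_eq·δ = 12.383·34 = 421.02 N

421 N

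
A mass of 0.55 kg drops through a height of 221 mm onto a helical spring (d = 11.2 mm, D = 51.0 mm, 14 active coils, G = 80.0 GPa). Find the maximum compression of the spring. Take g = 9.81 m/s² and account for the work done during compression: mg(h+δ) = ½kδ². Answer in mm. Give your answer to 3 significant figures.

5.37 mm

k = Gd⁴/(8D³N_a) = (80.0×10³)(11.2⁴)/(8·51.0³·14) = 84.729 N/mm
W = mg = 0.55 × 9.81 = 5.3955 N
½kδ² − Wδ − Wh = 0 → δ = (W + √(W² + 2kWh))/k
δ = (5.3955 + √(29.111 + 202063))/84.729 = (5.3955 + 449.55)/84.729 = 5.3694 mm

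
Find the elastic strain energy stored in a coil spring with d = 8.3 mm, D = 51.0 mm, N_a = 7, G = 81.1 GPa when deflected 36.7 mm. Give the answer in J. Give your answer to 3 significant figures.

34.9 J

k = Gd⁴/(8D³N_a) = (81.1×10³)(8.3⁴)/(8·51.0³·7) = 51.813 N/mm
U = ½kδ² = 0.5 × 51.813 × 36.7² = 34893 N·mm = 34.893 J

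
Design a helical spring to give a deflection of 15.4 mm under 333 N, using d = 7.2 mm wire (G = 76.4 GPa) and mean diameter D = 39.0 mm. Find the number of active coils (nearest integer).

Required rate k = F/δ = 333/15.4 = 21.623 N/mm
N_a = Gd⁴/(8D³k) = (76.4×10³ × 7.2⁴)/(8 × 39.0³ × 21.623)
    = 2.05316e+08 / 1.02614e+07 = 20.01 → 20 coils

20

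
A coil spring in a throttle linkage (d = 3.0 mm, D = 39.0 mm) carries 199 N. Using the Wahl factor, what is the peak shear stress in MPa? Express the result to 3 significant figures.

Spring index C = D/d = 39.0/3.0 = 13.0000
K_W = (4C−1)/(4C−4) + 0.615/C = 51.000/48.000 + 0.0473 = 1.1098
τ₀ = 8FD/(πd³) = 8·199·39.0/(π·3.0³) = 62088/84.823 = 731.97 MPa
τ_max = K·τ₀ = 1.1098 × 731.97 = 812.35 MPa

812 MPa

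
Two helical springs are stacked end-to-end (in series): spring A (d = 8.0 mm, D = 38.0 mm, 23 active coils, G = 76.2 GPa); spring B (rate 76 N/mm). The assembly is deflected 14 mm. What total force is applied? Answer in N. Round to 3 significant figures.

k_A = Gd⁴/(8D³N_a) = (76.2×10³)(8.0⁴)/(8·38.0³·23) = 30.913 N/mm
Series: 1/k_eq = 1/30.913 + 1/76 = 0.045506; k_eq = 21.975 N/mm
F = k_eq·δ = 21.975·14 = 307.65 N

308 N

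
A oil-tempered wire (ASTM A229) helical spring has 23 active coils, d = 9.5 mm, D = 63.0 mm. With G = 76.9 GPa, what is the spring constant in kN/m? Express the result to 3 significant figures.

13.6 kN/m

k = Gd⁴/(8D³N_a) = (76.9×10³ × 9.5⁴) / (8 × 63.0³ × 23)
  = 6.26355e+08 / 4.60086e+07 = 13.614 N/mm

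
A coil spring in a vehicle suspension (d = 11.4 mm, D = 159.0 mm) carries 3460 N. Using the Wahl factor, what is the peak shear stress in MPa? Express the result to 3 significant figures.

Spring index C = D/d = 159.0/11.4 = 13.9474
K_W = (4C−1)/(4C−4) + 0.615/C = 54.789/51.789 + 0.0441 = 1.1020
τ₀ = 8FD/(πd³) = 8·3460·159.0/(π·11.4³) = 4.40112e+06/4654.4 = 945.58 MPa
τ_max = K·τ₀ = 1.1020 × 945.58 = 1042.1 MPa

1040 MPa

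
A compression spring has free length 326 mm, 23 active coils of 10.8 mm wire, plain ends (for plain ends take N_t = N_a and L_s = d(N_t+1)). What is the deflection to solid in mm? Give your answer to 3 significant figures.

N_t = 23; L_s = 10.8·24 = 259.2 mm
δ_solid = L₀ − L_s = 326 − 259.2 = 66.8 mm

66.8 mm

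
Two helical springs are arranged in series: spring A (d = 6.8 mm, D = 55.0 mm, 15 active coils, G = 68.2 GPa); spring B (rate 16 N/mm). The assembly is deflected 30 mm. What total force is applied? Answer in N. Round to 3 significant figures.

k_A = Gd⁴/(8D³N_a) = (68.2×10³)(6.8⁴)/(8·55.0³·15) = 7.3038 N/mm
Series: 1/k_eq = 1/7.3038 + 1/16 = 0.19941; k_eq = 5.0147 N/mm
F = k_eq·δ = 5.0147·30 = 150.44 N

150 N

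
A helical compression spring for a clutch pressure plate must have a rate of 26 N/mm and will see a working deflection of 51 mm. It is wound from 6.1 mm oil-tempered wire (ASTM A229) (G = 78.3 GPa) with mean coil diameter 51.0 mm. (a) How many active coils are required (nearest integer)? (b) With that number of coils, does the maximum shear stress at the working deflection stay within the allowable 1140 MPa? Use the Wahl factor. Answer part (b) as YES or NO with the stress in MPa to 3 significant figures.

(a) 4 coils; (b) YES, τ_max = 876 MPa

N_a = Gd⁴/(8D³k) = (78.3×10³)(6.1⁴)/(8·51.0³·26) = 3.929 → N_a = 4
Actual rate k = Gd⁴/(8D³·4) = 25.54 N/mm
Working load F = kδ = 25.54·51 = 1302.5 N
C = 51.0/6.1 = 8.3607; K_W = (4C−1)/(4C−4)+0.615/C = 1.1755
τ_max = K_W·8FD/(πd³) = 1.1755·745.27 = 876.02 MPa
τ_max ≤ 1140 MPa → acceptable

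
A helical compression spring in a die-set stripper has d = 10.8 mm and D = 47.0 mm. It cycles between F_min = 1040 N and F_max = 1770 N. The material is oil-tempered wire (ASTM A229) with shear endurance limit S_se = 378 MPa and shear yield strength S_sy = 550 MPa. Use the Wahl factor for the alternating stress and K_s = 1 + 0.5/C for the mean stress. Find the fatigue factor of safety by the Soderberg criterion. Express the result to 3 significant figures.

C = D/d = 47.0/10.8 = 4.3519; K_W = (4C−1)/(4C−4)+0.615/C = 1.3651; K_s = 1+0.5/C = 1.1149
F_a = (F_max−F_min)/2 = 365 N; F_m = (F_max+F_min)/2 = 1405 N
τ_a = K_W·8F_aD/(πd³) = 1.3651 × 34.678 = 47.339 MPa
τ_m = K_s·8F_mD/(πd³) = 1.1149 × 133.49 = 148.83 MPa
Soderberg: 1/n_f = τ_a/S_se + τ_m/S_sy = 47.339/378 + 148.83/550 = 0.12523 + 0.27059 = 0.39583
n_f = 1/0.39583 = 2.526

2.53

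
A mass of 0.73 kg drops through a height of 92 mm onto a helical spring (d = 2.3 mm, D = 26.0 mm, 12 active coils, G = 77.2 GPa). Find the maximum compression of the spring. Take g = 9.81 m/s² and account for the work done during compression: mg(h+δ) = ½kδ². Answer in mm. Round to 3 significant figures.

k = Gd⁴/(8D³N_a) = (77.2×10³)(2.3⁴)/(8·26.0³·12) = 1.2804 N/mm
W = mg = 0.73 × 9.81 = 7.1613 N
½kδ² − Wδ − Wh = 0 → δ = (W + √(W² + 2kWh))/k
δ = (7.1613 + √(51.284 + 1687.12))/1.2804 = (7.1613 + 41.694)/1.2804 = 38.157 mm

38.2 mm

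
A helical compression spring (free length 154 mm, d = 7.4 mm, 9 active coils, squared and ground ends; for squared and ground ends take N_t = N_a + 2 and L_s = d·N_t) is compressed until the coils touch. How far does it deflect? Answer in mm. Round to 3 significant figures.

72.6 mm

N_t = 11; L_s = 7.4·11 = 81.4 mm
δ_solid = L₀ − L_s = 154 − 81.4 = 72.6 mm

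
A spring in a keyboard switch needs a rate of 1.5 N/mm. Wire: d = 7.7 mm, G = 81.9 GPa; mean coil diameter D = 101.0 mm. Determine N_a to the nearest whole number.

23

N_a = Gd⁴/(8D³k) = (81.9×10³ × 7.7⁴)/(8 × 101.0³ × 1.5)
    = 2.87903e+08 / 1.23636e+07 = 23.29 → 23 coils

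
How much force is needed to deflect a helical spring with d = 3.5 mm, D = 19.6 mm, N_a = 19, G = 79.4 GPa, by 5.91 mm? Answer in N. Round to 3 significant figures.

61.5 N

k = Gd⁴/(8D³N_a) = (79.4×10³)(3.5⁴)/(8·19.6³·19) = 10.411 N/mm
F = k·δ = 10.411 × 5.91 = 61.527 N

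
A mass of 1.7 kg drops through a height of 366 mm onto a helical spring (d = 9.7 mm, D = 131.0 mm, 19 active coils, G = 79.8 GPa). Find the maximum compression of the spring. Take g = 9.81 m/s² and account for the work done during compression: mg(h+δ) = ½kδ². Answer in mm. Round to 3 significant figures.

85.3 mm

k = Gd⁴/(8D³N_a) = (79.8×10³)(9.7⁴)/(8·131.0³·19) = 2.0674 N/mm
W = mg = 1.7 × 9.81 = 16.677 N
½kδ² − Wδ − Wh = 0 → δ = (W + √(W² + 2kWh))/k
δ = (16.677 + √(278.12 + 25238.4))/2.0674 = (16.677 + 159.74)/2.0674 = 85.331 mm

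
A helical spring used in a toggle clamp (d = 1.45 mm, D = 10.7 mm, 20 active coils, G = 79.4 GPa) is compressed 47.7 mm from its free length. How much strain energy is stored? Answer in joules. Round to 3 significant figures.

k = Gd⁴/(8D³N_a) = (79.4×10³)(1.45⁴)/(8·10.7³·20) = 1.7907 N/mm
U = ½kδ² = 0.5 × 1.7907 × 47.7² = 2037.2 N·mm = 2.0372 J

2.04 J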